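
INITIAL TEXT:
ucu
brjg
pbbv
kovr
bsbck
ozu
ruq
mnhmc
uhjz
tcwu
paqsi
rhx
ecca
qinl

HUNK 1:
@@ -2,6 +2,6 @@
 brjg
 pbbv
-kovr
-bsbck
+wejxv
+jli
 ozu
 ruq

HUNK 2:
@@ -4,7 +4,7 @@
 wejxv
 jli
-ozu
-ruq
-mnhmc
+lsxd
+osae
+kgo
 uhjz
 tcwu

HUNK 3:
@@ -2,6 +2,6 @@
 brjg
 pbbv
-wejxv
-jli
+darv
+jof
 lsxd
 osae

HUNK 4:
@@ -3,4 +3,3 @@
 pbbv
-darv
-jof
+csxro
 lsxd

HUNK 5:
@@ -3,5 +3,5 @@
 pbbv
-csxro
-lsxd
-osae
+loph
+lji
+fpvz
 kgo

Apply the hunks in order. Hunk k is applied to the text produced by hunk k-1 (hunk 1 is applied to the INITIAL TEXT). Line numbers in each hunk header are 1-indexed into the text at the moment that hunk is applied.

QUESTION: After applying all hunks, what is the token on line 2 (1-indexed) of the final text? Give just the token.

Answer: brjg

Derivation:
Hunk 1: at line 2 remove [kovr,bsbck] add [wejxv,jli] -> 14 lines: ucu brjg pbbv wejxv jli ozu ruq mnhmc uhjz tcwu paqsi rhx ecca qinl
Hunk 2: at line 4 remove [ozu,ruq,mnhmc] add [lsxd,osae,kgo] -> 14 lines: ucu brjg pbbv wejxv jli lsxd osae kgo uhjz tcwu paqsi rhx ecca qinl
Hunk 3: at line 2 remove [wejxv,jli] add [darv,jof] -> 14 lines: ucu brjg pbbv darv jof lsxd osae kgo uhjz tcwu paqsi rhx ecca qinl
Hunk 4: at line 3 remove [darv,jof] add [csxro] -> 13 lines: ucu brjg pbbv csxro lsxd osae kgo uhjz tcwu paqsi rhx ecca qinl
Hunk 5: at line 3 remove [csxro,lsxd,osae] add [loph,lji,fpvz] -> 13 lines: ucu brjg pbbv loph lji fpvz kgo uhjz tcwu paqsi rhx ecca qinl
Final line 2: brjg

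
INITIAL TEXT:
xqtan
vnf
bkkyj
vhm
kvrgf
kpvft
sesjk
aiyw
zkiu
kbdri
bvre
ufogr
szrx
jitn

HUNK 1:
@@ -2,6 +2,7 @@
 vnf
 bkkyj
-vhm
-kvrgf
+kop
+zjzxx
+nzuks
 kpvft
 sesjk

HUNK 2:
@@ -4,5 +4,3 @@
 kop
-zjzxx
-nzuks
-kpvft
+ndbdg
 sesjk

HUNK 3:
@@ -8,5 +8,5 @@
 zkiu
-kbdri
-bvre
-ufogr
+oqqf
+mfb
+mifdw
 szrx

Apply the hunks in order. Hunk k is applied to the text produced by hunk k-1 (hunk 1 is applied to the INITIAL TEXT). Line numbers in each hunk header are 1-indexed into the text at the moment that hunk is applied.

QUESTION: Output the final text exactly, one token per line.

Answer: xqtan
vnf
bkkyj
kop
ndbdg
sesjk
aiyw
zkiu
oqqf
mfb
mifdw
szrx
jitn

Derivation:
Hunk 1: at line 2 remove [vhm,kvrgf] add [kop,zjzxx,nzuks] -> 15 lines: xqtan vnf bkkyj kop zjzxx nzuks kpvft sesjk aiyw zkiu kbdri bvre ufogr szrx jitn
Hunk 2: at line 4 remove [zjzxx,nzuks,kpvft] add [ndbdg] -> 13 lines: xqtan vnf bkkyj kop ndbdg sesjk aiyw zkiu kbdri bvre ufogr szrx jitn
Hunk 3: at line 8 remove [kbdri,bvre,ufogr] add [oqqf,mfb,mifdw] -> 13 lines: xqtan vnf bkkyj kop ndbdg sesjk aiyw zkiu oqqf mfb mifdw szrx jitn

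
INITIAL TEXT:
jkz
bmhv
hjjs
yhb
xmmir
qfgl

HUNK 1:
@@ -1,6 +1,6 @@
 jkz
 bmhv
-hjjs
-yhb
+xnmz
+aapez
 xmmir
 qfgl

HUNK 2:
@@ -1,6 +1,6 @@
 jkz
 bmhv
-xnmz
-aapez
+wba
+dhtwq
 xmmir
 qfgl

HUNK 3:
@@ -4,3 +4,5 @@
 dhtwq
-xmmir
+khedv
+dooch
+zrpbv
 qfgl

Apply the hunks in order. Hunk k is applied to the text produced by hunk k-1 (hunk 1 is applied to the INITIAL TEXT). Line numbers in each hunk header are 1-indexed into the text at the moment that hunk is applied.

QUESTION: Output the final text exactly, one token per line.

Answer: jkz
bmhv
wba
dhtwq
khedv
dooch
zrpbv
qfgl

Derivation:
Hunk 1: at line 1 remove [hjjs,yhb] add [xnmz,aapez] -> 6 lines: jkz bmhv xnmz aapez xmmir qfgl
Hunk 2: at line 1 remove [xnmz,aapez] add [wba,dhtwq] -> 6 lines: jkz bmhv wba dhtwq xmmir qfgl
Hunk 3: at line 4 remove [xmmir] add [khedv,dooch,zrpbv] -> 8 lines: jkz bmhv wba dhtwq khedv dooch zrpbv qfgl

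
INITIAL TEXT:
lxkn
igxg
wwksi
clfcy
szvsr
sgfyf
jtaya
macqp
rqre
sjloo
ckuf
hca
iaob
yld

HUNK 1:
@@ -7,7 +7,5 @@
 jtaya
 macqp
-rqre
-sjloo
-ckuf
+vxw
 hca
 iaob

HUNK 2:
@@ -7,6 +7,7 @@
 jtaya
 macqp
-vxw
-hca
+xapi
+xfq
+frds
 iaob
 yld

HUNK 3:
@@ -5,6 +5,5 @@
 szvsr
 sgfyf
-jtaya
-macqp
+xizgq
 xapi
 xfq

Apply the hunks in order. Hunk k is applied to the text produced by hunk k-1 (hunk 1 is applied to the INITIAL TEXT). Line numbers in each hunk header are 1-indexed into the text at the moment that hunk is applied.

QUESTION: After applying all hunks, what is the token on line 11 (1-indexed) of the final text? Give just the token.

Answer: iaob

Derivation:
Hunk 1: at line 7 remove [rqre,sjloo,ckuf] add [vxw] -> 12 lines: lxkn igxg wwksi clfcy szvsr sgfyf jtaya macqp vxw hca iaob yld
Hunk 2: at line 7 remove [vxw,hca] add [xapi,xfq,frds] -> 13 lines: lxkn igxg wwksi clfcy szvsr sgfyf jtaya macqp xapi xfq frds iaob yld
Hunk 3: at line 5 remove [jtaya,macqp] add [xizgq] -> 12 lines: lxkn igxg wwksi clfcy szvsr sgfyf xizgq xapi xfq frds iaob yld
Final line 11: iaob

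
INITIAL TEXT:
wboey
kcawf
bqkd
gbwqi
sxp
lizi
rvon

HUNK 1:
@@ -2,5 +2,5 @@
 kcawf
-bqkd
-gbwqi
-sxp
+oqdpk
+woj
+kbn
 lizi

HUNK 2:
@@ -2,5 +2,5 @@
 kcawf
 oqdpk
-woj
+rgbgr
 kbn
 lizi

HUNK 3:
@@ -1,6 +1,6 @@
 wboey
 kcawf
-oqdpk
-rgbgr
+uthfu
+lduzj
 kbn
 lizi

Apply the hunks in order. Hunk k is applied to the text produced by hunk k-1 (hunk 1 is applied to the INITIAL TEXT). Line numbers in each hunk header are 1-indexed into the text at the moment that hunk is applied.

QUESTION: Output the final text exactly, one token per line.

Hunk 1: at line 2 remove [bqkd,gbwqi,sxp] add [oqdpk,woj,kbn] -> 7 lines: wboey kcawf oqdpk woj kbn lizi rvon
Hunk 2: at line 2 remove [woj] add [rgbgr] -> 7 lines: wboey kcawf oqdpk rgbgr kbn lizi rvon
Hunk 3: at line 1 remove [oqdpk,rgbgr] add [uthfu,lduzj] -> 7 lines: wboey kcawf uthfu lduzj kbn lizi rvon

Answer: wboey
kcawf
uthfu
lduzj
kbn
lizi
rvon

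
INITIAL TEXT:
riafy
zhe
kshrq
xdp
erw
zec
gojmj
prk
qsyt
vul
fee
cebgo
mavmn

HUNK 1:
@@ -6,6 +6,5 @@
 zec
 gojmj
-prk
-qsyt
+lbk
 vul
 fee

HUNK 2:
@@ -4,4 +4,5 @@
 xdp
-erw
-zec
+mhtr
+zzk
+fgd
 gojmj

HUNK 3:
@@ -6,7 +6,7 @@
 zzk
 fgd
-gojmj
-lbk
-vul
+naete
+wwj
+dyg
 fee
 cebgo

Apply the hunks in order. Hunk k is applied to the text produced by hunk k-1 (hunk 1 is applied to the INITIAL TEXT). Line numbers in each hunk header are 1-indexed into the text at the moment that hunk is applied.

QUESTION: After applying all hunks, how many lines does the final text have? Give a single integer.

Hunk 1: at line 6 remove [prk,qsyt] add [lbk] -> 12 lines: riafy zhe kshrq xdp erw zec gojmj lbk vul fee cebgo mavmn
Hunk 2: at line 4 remove [erw,zec] add [mhtr,zzk,fgd] -> 13 lines: riafy zhe kshrq xdp mhtr zzk fgd gojmj lbk vul fee cebgo mavmn
Hunk 3: at line 6 remove [gojmj,lbk,vul] add [naete,wwj,dyg] -> 13 lines: riafy zhe kshrq xdp mhtr zzk fgd naete wwj dyg fee cebgo mavmn
Final line count: 13

Answer: 13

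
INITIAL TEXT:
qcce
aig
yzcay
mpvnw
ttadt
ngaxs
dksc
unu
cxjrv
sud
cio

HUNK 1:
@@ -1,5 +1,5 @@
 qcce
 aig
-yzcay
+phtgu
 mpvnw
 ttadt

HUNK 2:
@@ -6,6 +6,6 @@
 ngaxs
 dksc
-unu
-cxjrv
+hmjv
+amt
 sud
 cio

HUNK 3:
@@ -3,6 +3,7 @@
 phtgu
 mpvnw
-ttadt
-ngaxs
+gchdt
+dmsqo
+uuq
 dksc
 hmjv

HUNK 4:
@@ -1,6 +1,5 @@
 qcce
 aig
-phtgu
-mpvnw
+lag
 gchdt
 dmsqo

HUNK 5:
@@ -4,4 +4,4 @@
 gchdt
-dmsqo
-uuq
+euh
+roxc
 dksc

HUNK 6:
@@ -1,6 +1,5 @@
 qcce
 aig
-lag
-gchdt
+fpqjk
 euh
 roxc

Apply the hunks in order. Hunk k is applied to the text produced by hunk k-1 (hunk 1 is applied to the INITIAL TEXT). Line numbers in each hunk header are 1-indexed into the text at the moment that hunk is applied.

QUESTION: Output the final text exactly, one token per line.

Answer: qcce
aig
fpqjk
euh
roxc
dksc
hmjv
amt
sud
cio

Derivation:
Hunk 1: at line 1 remove [yzcay] add [phtgu] -> 11 lines: qcce aig phtgu mpvnw ttadt ngaxs dksc unu cxjrv sud cio
Hunk 2: at line 6 remove [unu,cxjrv] add [hmjv,amt] -> 11 lines: qcce aig phtgu mpvnw ttadt ngaxs dksc hmjv amt sud cio
Hunk 3: at line 3 remove [ttadt,ngaxs] add [gchdt,dmsqo,uuq] -> 12 lines: qcce aig phtgu mpvnw gchdt dmsqo uuq dksc hmjv amt sud cio
Hunk 4: at line 1 remove [phtgu,mpvnw] add [lag] -> 11 lines: qcce aig lag gchdt dmsqo uuq dksc hmjv amt sud cio
Hunk 5: at line 4 remove [dmsqo,uuq] add [euh,roxc] -> 11 lines: qcce aig lag gchdt euh roxc dksc hmjv amt sud cio
Hunk 6: at line 1 remove [lag,gchdt] add [fpqjk] -> 10 lines: qcce aig fpqjk euh roxc dksc hmjv amt sud cio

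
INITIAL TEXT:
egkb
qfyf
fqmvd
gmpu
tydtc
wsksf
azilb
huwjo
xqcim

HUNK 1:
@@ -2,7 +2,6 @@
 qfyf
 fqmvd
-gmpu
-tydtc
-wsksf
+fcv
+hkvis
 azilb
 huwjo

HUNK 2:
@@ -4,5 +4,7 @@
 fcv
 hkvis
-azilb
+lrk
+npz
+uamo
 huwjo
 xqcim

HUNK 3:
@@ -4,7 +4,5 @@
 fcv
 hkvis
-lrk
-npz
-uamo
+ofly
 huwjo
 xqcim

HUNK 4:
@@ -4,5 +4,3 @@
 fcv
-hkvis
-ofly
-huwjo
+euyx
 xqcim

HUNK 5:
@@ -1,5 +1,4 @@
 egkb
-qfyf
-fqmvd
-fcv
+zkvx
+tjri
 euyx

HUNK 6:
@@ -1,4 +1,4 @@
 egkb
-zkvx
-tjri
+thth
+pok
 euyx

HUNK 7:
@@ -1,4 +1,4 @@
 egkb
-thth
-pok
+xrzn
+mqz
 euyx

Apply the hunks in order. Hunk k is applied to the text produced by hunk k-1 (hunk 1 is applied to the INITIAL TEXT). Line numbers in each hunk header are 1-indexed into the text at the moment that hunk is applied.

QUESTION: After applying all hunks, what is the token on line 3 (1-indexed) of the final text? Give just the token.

Hunk 1: at line 2 remove [gmpu,tydtc,wsksf] add [fcv,hkvis] -> 8 lines: egkb qfyf fqmvd fcv hkvis azilb huwjo xqcim
Hunk 2: at line 4 remove [azilb] add [lrk,npz,uamo] -> 10 lines: egkb qfyf fqmvd fcv hkvis lrk npz uamo huwjo xqcim
Hunk 3: at line 4 remove [lrk,npz,uamo] add [ofly] -> 8 lines: egkb qfyf fqmvd fcv hkvis ofly huwjo xqcim
Hunk 4: at line 4 remove [hkvis,ofly,huwjo] add [euyx] -> 6 lines: egkb qfyf fqmvd fcv euyx xqcim
Hunk 5: at line 1 remove [qfyf,fqmvd,fcv] add [zkvx,tjri] -> 5 lines: egkb zkvx tjri euyx xqcim
Hunk 6: at line 1 remove [zkvx,tjri] add [thth,pok] -> 5 lines: egkb thth pok euyx xqcim
Hunk 7: at line 1 remove [thth,pok] add [xrzn,mqz] -> 5 lines: egkb xrzn mqz euyx xqcim
Final line 3: mqz

Answer: mqz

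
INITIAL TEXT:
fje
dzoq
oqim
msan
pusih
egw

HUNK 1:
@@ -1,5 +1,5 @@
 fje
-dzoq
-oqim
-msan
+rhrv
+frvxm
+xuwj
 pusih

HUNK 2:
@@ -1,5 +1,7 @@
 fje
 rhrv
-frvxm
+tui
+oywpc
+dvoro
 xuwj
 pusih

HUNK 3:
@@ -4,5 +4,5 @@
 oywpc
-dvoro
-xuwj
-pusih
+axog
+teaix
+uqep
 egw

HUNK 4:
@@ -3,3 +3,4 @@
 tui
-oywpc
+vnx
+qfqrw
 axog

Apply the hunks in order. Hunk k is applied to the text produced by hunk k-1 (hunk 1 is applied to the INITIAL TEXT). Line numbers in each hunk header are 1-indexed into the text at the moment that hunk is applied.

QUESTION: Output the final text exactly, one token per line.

Hunk 1: at line 1 remove [dzoq,oqim,msan] add [rhrv,frvxm,xuwj] -> 6 lines: fje rhrv frvxm xuwj pusih egw
Hunk 2: at line 1 remove [frvxm] add [tui,oywpc,dvoro] -> 8 lines: fje rhrv tui oywpc dvoro xuwj pusih egw
Hunk 3: at line 4 remove [dvoro,xuwj,pusih] add [axog,teaix,uqep] -> 8 lines: fje rhrv tui oywpc axog teaix uqep egw
Hunk 4: at line 3 remove [oywpc] add [vnx,qfqrw] -> 9 lines: fje rhrv tui vnx qfqrw axog teaix uqep egw

Answer: fje
rhrv
tui
vnx
qfqrw
axog
teaix
uqep
egw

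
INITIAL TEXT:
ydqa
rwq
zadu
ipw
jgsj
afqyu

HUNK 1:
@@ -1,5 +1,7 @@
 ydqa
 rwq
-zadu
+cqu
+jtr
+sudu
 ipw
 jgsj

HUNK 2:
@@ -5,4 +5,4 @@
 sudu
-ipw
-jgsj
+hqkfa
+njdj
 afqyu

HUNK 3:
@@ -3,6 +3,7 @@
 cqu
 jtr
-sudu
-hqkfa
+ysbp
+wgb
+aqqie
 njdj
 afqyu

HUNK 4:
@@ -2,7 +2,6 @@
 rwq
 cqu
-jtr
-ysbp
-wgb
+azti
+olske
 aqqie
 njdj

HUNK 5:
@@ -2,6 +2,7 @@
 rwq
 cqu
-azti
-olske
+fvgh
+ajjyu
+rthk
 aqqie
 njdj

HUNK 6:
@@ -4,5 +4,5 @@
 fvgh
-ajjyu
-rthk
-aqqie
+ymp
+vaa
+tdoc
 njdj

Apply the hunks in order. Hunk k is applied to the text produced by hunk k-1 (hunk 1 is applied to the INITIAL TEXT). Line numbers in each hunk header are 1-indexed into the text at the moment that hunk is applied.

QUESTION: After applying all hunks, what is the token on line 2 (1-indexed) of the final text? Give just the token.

Answer: rwq

Derivation:
Hunk 1: at line 1 remove [zadu] add [cqu,jtr,sudu] -> 8 lines: ydqa rwq cqu jtr sudu ipw jgsj afqyu
Hunk 2: at line 5 remove [ipw,jgsj] add [hqkfa,njdj] -> 8 lines: ydqa rwq cqu jtr sudu hqkfa njdj afqyu
Hunk 3: at line 3 remove [sudu,hqkfa] add [ysbp,wgb,aqqie] -> 9 lines: ydqa rwq cqu jtr ysbp wgb aqqie njdj afqyu
Hunk 4: at line 2 remove [jtr,ysbp,wgb] add [azti,olske] -> 8 lines: ydqa rwq cqu azti olske aqqie njdj afqyu
Hunk 5: at line 2 remove [azti,olske] add [fvgh,ajjyu,rthk] -> 9 lines: ydqa rwq cqu fvgh ajjyu rthk aqqie njdj afqyu
Hunk 6: at line 4 remove [ajjyu,rthk,aqqie] add [ymp,vaa,tdoc] -> 9 lines: ydqa rwq cqu fvgh ymp vaa tdoc njdj afqyu
Final line 2: rwq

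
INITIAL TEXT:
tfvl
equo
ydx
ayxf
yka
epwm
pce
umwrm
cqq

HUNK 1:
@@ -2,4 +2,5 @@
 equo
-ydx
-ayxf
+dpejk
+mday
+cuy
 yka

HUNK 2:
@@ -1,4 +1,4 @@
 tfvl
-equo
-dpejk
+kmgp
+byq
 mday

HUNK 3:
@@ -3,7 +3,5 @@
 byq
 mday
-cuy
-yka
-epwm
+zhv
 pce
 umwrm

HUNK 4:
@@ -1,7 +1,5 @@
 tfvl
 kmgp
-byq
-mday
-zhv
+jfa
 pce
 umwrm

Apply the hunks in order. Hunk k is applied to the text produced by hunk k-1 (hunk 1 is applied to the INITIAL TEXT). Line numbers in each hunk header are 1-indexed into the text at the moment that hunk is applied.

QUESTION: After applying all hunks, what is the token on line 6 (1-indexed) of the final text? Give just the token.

Hunk 1: at line 2 remove [ydx,ayxf] add [dpejk,mday,cuy] -> 10 lines: tfvl equo dpejk mday cuy yka epwm pce umwrm cqq
Hunk 2: at line 1 remove [equo,dpejk] add [kmgp,byq] -> 10 lines: tfvl kmgp byq mday cuy yka epwm pce umwrm cqq
Hunk 3: at line 3 remove [cuy,yka,epwm] add [zhv] -> 8 lines: tfvl kmgp byq mday zhv pce umwrm cqq
Hunk 4: at line 1 remove [byq,mday,zhv] add [jfa] -> 6 lines: tfvl kmgp jfa pce umwrm cqq
Final line 6: cqq

Answer: cqq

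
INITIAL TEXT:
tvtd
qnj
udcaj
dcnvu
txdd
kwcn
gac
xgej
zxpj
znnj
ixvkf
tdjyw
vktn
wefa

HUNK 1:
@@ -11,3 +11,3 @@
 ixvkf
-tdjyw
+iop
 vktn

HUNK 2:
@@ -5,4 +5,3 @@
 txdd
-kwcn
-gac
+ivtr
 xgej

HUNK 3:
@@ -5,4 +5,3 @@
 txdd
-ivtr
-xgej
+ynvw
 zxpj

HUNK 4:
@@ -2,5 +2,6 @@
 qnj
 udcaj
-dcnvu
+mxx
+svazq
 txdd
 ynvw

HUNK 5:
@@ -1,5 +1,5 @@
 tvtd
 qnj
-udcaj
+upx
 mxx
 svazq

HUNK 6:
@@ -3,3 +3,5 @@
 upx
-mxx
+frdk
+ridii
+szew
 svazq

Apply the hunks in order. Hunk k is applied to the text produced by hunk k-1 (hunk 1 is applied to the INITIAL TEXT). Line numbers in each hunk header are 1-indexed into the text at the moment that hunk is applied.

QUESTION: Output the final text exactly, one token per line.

Answer: tvtd
qnj
upx
frdk
ridii
szew
svazq
txdd
ynvw
zxpj
znnj
ixvkf
iop
vktn
wefa

Derivation:
Hunk 1: at line 11 remove [tdjyw] add [iop] -> 14 lines: tvtd qnj udcaj dcnvu txdd kwcn gac xgej zxpj znnj ixvkf iop vktn wefa
Hunk 2: at line 5 remove [kwcn,gac] add [ivtr] -> 13 lines: tvtd qnj udcaj dcnvu txdd ivtr xgej zxpj znnj ixvkf iop vktn wefa
Hunk 3: at line 5 remove [ivtr,xgej] add [ynvw] -> 12 lines: tvtd qnj udcaj dcnvu txdd ynvw zxpj znnj ixvkf iop vktn wefa
Hunk 4: at line 2 remove [dcnvu] add [mxx,svazq] -> 13 lines: tvtd qnj udcaj mxx svazq txdd ynvw zxpj znnj ixvkf iop vktn wefa
Hunk 5: at line 1 remove [udcaj] add [upx] -> 13 lines: tvtd qnj upx mxx svazq txdd ynvw zxpj znnj ixvkf iop vktn wefa
Hunk 6: at line 3 remove [mxx] add [frdk,ridii,szew] -> 15 lines: tvtd qnj upx frdk ridii szew svazq txdd ynvw zxpj znnj ixvkf iop vktn wefa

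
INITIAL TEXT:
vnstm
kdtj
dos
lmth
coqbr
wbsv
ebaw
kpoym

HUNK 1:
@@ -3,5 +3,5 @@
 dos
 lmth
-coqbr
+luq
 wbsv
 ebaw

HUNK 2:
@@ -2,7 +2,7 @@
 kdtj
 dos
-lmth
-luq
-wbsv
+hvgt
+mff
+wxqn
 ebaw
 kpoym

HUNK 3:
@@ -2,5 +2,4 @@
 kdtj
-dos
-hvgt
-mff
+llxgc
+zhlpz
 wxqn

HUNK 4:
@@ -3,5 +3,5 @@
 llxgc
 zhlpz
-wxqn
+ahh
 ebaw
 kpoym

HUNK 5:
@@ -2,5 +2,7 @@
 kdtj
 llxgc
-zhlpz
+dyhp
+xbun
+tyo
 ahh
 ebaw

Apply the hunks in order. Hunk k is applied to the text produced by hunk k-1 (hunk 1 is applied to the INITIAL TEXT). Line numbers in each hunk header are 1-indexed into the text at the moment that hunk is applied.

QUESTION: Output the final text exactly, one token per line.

Answer: vnstm
kdtj
llxgc
dyhp
xbun
tyo
ahh
ebaw
kpoym

Derivation:
Hunk 1: at line 3 remove [coqbr] add [luq] -> 8 lines: vnstm kdtj dos lmth luq wbsv ebaw kpoym
Hunk 2: at line 2 remove [lmth,luq,wbsv] add [hvgt,mff,wxqn] -> 8 lines: vnstm kdtj dos hvgt mff wxqn ebaw kpoym
Hunk 3: at line 2 remove [dos,hvgt,mff] add [llxgc,zhlpz] -> 7 lines: vnstm kdtj llxgc zhlpz wxqn ebaw kpoym
Hunk 4: at line 3 remove [wxqn] add [ahh] -> 7 lines: vnstm kdtj llxgc zhlpz ahh ebaw kpoym
Hunk 5: at line 2 remove [zhlpz] add [dyhp,xbun,tyo] -> 9 lines: vnstm kdtj llxgc dyhp xbun tyo ahh ebaw kpoym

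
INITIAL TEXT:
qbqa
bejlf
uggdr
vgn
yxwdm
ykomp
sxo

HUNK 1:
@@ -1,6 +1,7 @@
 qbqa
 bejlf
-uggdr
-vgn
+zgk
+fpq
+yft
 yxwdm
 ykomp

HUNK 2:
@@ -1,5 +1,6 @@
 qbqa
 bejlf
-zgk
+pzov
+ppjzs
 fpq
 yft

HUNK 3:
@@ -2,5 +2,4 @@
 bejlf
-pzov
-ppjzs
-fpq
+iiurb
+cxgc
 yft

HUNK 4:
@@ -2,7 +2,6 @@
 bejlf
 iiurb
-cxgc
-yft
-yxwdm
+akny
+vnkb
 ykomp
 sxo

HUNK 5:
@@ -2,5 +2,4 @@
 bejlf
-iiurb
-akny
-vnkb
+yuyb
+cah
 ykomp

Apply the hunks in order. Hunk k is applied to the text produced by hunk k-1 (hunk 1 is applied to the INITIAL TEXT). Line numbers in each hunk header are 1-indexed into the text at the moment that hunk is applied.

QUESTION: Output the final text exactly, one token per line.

Hunk 1: at line 1 remove [uggdr,vgn] add [zgk,fpq,yft] -> 8 lines: qbqa bejlf zgk fpq yft yxwdm ykomp sxo
Hunk 2: at line 1 remove [zgk] add [pzov,ppjzs] -> 9 lines: qbqa bejlf pzov ppjzs fpq yft yxwdm ykomp sxo
Hunk 3: at line 2 remove [pzov,ppjzs,fpq] add [iiurb,cxgc] -> 8 lines: qbqa bejlf iiurb cxgc yft yxwdm ykomp sxo
Hunk 4: at line 2 remove [cxgc,yft,yxwdm] add [akny,vnkb] -> 7 lines: qbqa bejlf iiurb akny vnkb ykomp sxo
Hunk 5: at line 2 remove [iiurb,akny,vnkb] add [yuyb,cah] -> 6 lines: qbqa bejlf yuyb cah ykomp sxo

Answer: qbqa
bejlf
yuyb
cah
ykomp
sxo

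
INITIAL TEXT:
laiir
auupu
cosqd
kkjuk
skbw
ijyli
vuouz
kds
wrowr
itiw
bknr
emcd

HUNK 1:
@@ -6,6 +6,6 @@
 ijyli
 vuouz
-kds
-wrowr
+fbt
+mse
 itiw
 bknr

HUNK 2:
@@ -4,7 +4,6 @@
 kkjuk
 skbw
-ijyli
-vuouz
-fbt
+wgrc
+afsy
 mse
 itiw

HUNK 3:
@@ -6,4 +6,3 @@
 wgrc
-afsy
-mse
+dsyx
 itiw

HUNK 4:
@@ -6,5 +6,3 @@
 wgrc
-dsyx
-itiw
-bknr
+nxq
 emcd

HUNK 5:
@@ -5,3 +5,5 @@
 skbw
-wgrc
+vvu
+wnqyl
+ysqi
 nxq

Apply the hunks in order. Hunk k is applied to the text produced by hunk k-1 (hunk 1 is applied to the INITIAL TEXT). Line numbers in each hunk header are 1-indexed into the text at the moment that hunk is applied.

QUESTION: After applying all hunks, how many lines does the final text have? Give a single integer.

Answer: 10

Derivation:
Hunk 1: at line 6 remove [kds,wrowr] add [fbt,mse] -> 12 lines: laiir auupu cosqd kkjuk skbw ijyli vuouz fbt mse itiw bknr emcd
Hunk 2: at line 4 remove [ijyli,vuouz,fbt] add [wgrc,afsy] -> 11 lines: laiir auupu cosqd kkjuk skbw wgrc afsy mse itiw bknr emcd
Hunk 3: at line 6 remove [afsy,mse] add [dsyx] -> 10 lines: laiir auupu cosqd kkjuk skbw wgrc dsyx itiw bknr emcd
Hunk 4: at line 6 remove [dsyx,itiw,bknr] add [nxq] -> 8 lines: laiir auupu cosqd kkjuk skbw wgrc nxq emcd
Hunk 5: at line 5 remove [wgrc] add [vvu,wnqyl,ysqi] -> 10 lines: laiir auupu cosqd kkjuk skbw vvu wnqyl ysqi nxq emcd
Final line count: 10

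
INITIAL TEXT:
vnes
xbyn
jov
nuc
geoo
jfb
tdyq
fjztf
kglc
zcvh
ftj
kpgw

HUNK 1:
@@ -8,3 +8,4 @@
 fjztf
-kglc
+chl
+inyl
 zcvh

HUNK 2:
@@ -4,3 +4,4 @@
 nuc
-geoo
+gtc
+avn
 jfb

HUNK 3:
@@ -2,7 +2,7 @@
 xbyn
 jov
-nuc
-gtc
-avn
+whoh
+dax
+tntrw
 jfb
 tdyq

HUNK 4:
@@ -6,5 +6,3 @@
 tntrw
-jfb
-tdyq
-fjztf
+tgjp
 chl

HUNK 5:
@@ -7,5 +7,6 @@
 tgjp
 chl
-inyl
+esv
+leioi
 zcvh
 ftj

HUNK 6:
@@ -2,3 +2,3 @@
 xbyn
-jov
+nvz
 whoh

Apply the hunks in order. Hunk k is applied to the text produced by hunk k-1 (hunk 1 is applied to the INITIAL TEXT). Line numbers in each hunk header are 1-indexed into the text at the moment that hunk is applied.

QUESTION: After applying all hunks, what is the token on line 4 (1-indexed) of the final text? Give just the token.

Hunk 1: at line 8 remove [kglc] add [chl,inyl] -> 13 lines: vnes xbyn jov nuc geoo jfb tdyq fjztf chl inyl zcvh ftj kpgw
Hunk 2: at line 4 remove [geoo] add [gtc,avn] -> 14 lines: vnes xbyn jov nuc gtc avn jfb tdyq fjztf chl inyl zcvh ftj kpgw
Hunk 3: at line 2 remove [nuc,gtc,avn] add [whoh,dax,tntrw] -> 14 lines: vnes xbyn jov whoh dax tntrw jfb tdyq fjztf chl inyl zcvh ftj kpgw
Hunk 4: at line 6 remove [jfb,tdyq,fjztf] add [tgjp] -> 12 lines: vnes xbyn jov whoh dax tntrw tgjp chl inyl zcvh ftj kpgw
Hunk 5: at line 7 remove [inyl] add [esv,leioi] -> 13 lines: vnes xbyn jov whoh dax tntrw tgjp chl esv leioi zcvh ftj kpgw
Hunk 6: at line 2 remove [jov] add [nvz] -> 13 lines: vnes xbyn nvz whoh dax tntrw tgjp chl esv leioi zcvh ftj kpgw
Final line 4: whoh

Answer: whoh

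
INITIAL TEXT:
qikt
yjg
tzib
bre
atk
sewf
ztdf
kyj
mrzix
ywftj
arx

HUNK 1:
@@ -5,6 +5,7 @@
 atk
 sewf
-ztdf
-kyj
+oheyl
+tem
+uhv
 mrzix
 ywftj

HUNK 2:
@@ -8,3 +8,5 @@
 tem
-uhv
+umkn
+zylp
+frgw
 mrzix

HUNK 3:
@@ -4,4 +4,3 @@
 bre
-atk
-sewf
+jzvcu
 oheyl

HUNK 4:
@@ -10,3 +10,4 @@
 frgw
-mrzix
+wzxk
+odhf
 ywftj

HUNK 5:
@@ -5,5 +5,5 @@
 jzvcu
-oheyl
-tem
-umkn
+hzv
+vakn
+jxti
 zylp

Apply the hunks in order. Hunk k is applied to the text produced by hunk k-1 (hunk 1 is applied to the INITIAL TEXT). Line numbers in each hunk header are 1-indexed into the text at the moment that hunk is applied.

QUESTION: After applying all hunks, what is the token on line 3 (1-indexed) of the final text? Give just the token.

Hunk 1: at line 5 remove [ztdf,kyj] add [oheyl,tem,uhv] -> 12 lines: qikt yjg tzib bre atk sewf oheyl tem uhv mrzix ywftj arx
Hunk 2: at line 8 remove [uhv] add [umkn,zylp,frgw] -> 14 lines: qikt yjg tzib bre atk sewf oheyl tem umkn zylp frgw mrzix ywftj arx
Hunk 3: at line 4 remove [atk,sewf] add [jzvcu] -> 13 lines: qikt yjg tzib bre jzvcu oheyl tem umkn zylp frgw mrzix ywftj arx
Hunk 4: at line 10 remove [mrzix] add [wzxk,odhf] -> 14 lines: qikt yjg tzib bre jzvcu oheyl tem umkn zylp frgw wzxk odhf ywftj arx
Hunk 5: at line 5 remove [oheyl,tem,umkn] add [hzv,vakn,jxti] -> 14 lines: qikt yjg tzib bre jzvcu hzv vakn jxti zylp frgw wzxk odhf ywftj arx
Final line 3: tzib

Answer: tzib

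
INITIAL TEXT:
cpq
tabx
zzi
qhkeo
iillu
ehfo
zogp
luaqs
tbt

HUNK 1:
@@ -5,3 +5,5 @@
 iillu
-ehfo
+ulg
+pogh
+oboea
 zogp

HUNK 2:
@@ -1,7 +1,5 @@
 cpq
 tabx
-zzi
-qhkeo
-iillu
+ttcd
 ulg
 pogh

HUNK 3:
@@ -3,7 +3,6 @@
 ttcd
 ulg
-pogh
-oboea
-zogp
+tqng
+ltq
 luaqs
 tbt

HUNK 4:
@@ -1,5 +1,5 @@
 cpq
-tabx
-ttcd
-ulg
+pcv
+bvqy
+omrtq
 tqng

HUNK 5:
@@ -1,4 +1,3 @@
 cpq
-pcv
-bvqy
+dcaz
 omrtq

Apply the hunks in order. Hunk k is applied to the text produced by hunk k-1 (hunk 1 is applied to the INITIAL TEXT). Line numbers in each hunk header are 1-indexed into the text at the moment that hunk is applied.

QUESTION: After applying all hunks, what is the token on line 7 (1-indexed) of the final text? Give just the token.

Hunk 1: at line 5 remove [ehfo] add [ulg,pogh,oboea] -> 11 lines: cpq tabx zzi qhkeo iillu ulg pogh oboea zogp luaqs tbt
Hunk 2: at line 1 remove [zzi,qhkeo,iillu] add [ttcd] -> 9 lines: cpq tabx ttcd ulg pogh oboea zogp luaqs tbt
Hunk 3: at line 3 remove [pogh,oboea,zogp] add [tqng,ltq] -> 8 lines: cpq tabx ttcd ulg tqng ltq luaqs tbt
Hunk 4: at line 1 remove [tabx,ttcd,ulg] add [pcv,bvqy,omrtq] -> 8 lines: cpq pcv bvqy omrtq tqng ltq luaqs tbt
Hunk 5: at line 1 remove [pcv,bvqy] add [dcaz] -> 7 lines: cpq dcaz omrtq tqng ltq luaqs tbt
Final line 7: tbt

Answer: tbt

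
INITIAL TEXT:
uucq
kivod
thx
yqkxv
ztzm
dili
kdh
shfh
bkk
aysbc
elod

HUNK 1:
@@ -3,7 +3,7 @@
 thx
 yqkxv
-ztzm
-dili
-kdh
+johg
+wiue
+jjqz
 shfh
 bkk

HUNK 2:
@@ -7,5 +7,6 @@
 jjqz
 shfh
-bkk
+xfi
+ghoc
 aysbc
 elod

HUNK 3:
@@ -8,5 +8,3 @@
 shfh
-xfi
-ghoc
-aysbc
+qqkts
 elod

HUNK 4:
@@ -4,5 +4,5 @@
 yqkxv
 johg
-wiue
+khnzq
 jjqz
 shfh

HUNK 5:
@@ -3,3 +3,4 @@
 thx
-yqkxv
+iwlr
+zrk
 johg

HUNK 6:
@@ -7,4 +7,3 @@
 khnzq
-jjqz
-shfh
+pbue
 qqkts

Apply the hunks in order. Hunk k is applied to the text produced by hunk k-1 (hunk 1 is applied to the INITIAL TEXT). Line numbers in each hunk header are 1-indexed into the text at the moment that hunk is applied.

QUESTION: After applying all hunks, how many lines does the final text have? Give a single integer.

Answer: 10

Derivation:
Hunk 1: at line 3 remove [ztzm,dili,kdh] add [johg,wiue,jjqz] -> 11 lines: uucq kivod thx yqkxv johg wiue jjqz shfh bkk aysbc elod
Hunk 2: at line 7 remove [bkk] add [xfi,ghoc] -> 12 lines: uucq kivod thx yqkxv johg wiue jjqz shfh xfi ghoc aysbc elod
Hunk 3: at line 8 remove [xfi,ghoc,aysbc] add [qqkts] -> 10 lines: uucq kivod thx yqkxv johg wiue jjqz shfh qqkts elod
Hunk 4: at line 4 remove [wiue] add [khnzq] -> 10 lines: uucq kivod thx yqkxv johg khnzq jjqz shfh qqkts elod
Hunk 5: at line 3 remove [yqkxv] add [iwlr,zrk] -> 11 lines: uucq kivod thx iwlr zrk johg khnzq jjqz shfh qqkts elod
Hunk 6: at line 7 remove [jjqz,shfh] add [pbue] -> 10 lines: uucq kivod thx iwlr zrk johg khnzq pbue qqkts elod
Final line count: 10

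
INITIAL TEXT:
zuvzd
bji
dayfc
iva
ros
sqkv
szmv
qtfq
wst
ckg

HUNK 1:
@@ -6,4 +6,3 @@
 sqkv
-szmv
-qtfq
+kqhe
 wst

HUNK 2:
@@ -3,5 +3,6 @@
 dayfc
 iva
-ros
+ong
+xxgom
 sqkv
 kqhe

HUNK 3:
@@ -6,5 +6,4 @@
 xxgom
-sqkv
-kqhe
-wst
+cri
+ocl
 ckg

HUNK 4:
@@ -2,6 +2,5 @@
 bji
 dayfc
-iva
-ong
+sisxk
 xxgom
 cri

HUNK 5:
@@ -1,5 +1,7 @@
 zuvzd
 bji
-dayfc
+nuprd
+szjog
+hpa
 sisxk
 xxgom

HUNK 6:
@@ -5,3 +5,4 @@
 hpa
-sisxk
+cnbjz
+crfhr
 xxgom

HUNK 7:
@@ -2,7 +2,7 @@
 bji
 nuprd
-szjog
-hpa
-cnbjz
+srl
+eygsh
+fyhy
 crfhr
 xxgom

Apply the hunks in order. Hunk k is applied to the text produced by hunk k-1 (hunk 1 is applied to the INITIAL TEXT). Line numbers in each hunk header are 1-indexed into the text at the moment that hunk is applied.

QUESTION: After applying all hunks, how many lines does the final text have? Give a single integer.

Answer: 11

Derivation:
Hunk 1: at line 6 remove [szmv,qtfq] add [kqhe] -> 9 lines: zuvzd bji dayfc iva ros sqkv kqhe wst ckg
Hunk 2: at line 3 remove [ros] add [ong,xxgom] -> 10 lines: zuvzd bji dayfc iva ong xxgom sqkv kqhe wst ckg
Hunk 3: at line 6 remove [sqkv,kqhe,wst] add [cri,ocl] -> 9 lines: zuvzd bji dayfc iva ong xxgom cri ocl ckg
Hunk 4: at line 2 remove [iva,ong] add [sisxk] -> 8 lines: zuvzd bji dayfc sisxk xxgom cri ocl ckg
Hunk 5: at line 1 remove [dayfc] add [nuprd,szjog,hpa] -> 10 lines: zuvzd bji nuprd szjog hpa sisxk xxgom cri ocl ckg
Hunk 6: at line 5 remove [sisxk] add [cnbjz,crfhr] -> 11 lines: zuvzd bji nuprd szjog hpa cnbjz crfhr xxgom cri ocl ckg
Hunk 7: at line 2 remove [szjog,hpa,cnbjz] add [srl,eygsh,fyhy] -> 11 lines: zuvzd bji nuprd srl eygsh fyhy crfhr xxgom cri ocl ckg
Final line count: 11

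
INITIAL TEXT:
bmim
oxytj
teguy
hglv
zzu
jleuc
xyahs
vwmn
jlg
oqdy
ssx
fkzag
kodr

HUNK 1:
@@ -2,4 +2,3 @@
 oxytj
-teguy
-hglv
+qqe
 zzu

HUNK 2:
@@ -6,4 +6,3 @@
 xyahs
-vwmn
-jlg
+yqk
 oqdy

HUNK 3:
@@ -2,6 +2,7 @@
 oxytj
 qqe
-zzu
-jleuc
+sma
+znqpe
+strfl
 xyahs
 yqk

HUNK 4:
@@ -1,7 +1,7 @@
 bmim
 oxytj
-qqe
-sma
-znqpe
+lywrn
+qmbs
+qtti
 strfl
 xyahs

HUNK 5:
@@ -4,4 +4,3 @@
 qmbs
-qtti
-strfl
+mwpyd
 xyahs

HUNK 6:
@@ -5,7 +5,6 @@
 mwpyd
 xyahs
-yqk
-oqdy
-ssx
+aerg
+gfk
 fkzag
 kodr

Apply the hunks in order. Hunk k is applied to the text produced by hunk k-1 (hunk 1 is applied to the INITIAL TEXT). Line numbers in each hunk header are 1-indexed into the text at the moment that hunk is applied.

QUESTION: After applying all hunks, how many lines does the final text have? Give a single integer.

Answer: 10

Derivation:
Hunk 1: at line 2 remove [teguy,hglv] add [qqe] -> 12 lines: bmim oxytj qqe zzu jleuc xyahs vwmn jlg oqdy ssx fkzag kodr
Hunk 2: at line 6 remove [vwmn,jlg] add [yqk] -> 11 lines: bmim oxytj qqe zzu jleuc xyahs yqk oqdy ssx fkzag kodr
Hunk 3: at line 2 remove [zzu,jleuc] add [sma,znqpe,strfl] -> 12 lines: bmim oxytj qqe sma znqpe strfl xyahs yqk oqdy ssx fkzag kodr
Hunk 4: at line 1 remove [qqe,sma,znqpe] add [lywrn,qmbs,qtti] -> 12 lines: bmim oxytj lywrn qmbs qtti strfl xyahs yqk oqdy ssx fkzag kodr
Hunk 5: at line 4 remove [qtti,strfl] add [mwpyd] -> 11 lines: bmim oxytj lywrn qmbs mwpyd xyahs yqk oqdy ssx fkzag kodr
Hunk 6: at line 5 remove [yqk,oqdy,ssx] add [aerg,gfk] -> 10 lines: bmim oxytj lywrn qmbs mwpyd xyahs aerg gfk fkzag kodr
Final line count: 10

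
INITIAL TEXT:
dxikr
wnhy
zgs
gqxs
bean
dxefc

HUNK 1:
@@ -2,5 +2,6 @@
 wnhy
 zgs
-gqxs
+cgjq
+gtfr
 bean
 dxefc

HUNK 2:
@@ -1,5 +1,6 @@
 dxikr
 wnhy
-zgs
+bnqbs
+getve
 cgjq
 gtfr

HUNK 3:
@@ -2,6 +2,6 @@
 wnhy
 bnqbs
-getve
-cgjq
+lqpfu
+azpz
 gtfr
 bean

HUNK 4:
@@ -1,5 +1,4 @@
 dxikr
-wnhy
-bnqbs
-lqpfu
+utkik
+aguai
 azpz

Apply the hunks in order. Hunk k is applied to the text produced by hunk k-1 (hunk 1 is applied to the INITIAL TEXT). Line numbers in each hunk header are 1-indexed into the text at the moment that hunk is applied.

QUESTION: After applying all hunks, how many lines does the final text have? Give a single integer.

Hunk 1: at line 2 remove [gqxs] add [cgjq,gtfr] -> 7 lines: dxikr wnhy zgs cgjq gtfr bean dxefc
Hunk 2: at line 1 remove [zgs] add [bnqbs,getve] -> 8 lines: dxikr wnhy bnqbs getve cgjq gtfr bean dxefc
Hunk 3: at line 2 remove [getve,cgjq] add [lqpfu,azpz] -> 8 lines: dxikr wnhy bnqbs lqpfu azpz gtfr bean dxefc
Hunk 4: at line 1 remove [wnhy,bnqbs,lqpfu] add [utkik,aguai] -> 7 lines: dxikr utkik aguai azpz gtfr bean dxefc
Final line count: 7

Answer: 7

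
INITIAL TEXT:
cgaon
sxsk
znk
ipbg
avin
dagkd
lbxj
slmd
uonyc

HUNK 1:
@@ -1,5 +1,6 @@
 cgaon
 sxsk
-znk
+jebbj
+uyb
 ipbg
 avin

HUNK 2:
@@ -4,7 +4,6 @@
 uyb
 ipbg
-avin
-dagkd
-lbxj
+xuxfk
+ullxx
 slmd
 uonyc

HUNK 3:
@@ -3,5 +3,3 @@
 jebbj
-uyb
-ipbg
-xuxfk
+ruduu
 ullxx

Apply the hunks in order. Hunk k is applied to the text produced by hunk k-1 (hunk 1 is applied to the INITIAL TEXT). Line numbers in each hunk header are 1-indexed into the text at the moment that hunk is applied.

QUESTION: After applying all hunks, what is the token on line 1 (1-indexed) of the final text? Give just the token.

Hunk 1: at line 1 remove [znk] add [jebbj,uyb] -> 10 lines: cgaon sxsk jebbj uyb ipbg avin dagkd lbxj slmd uonyc
Hunk 2: at line 4 remove [avin,dagkd,lbxj] add [xuxfk,ullxx] -> 9 lines: cgaon sxsk jebbj uyb ipbg xuxfk ullxx slmd uonyc
Hunk 3: at line 3 remove [uyb,ipbg,xuxfk] add [ruduu] -> 7 lines: cgaon sxsk jebbj ruduu ullxx slmd uonyc
Final line 1: cgaon

Answer: cgaon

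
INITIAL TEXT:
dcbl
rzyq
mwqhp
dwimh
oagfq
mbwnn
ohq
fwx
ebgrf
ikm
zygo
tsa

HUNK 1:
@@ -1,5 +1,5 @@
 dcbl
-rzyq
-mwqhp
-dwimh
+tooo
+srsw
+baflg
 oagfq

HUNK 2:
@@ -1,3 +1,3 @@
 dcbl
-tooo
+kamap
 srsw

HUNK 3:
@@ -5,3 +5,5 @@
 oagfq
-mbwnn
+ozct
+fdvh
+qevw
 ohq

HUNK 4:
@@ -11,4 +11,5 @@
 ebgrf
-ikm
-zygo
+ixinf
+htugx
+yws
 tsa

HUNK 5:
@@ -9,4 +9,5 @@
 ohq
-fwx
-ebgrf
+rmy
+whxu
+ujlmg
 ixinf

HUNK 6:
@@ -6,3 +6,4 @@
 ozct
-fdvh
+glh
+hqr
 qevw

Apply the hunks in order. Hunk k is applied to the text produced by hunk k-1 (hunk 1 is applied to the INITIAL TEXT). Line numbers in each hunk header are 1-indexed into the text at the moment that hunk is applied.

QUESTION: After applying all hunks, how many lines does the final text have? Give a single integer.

Answer: 17

Derivation:
Hunk 1: at line 1 remove [rzyq,mwqhp,dwimh] add [tooo,srsw,baflg] -> 12 lines: dcbl tooo srsw baflg oagfq mbwnn ohq fwx ebgrf ikm zygo tsa
Hunk 2: at line 1 remove [tooo] add [kamap] -> 12 lines: dcbl kamap srsw baflg oagfq mbwnn ohq fwx ebgrf ikm zygo tsa
Hunk 3: at line 5 remove [mbwnn] add [ozct,fdvh,qevw] -> 14 lines: dcbl kamap srsw baflg oagfq ozct fdvh qevw ohq fwx ebgrf ikm zygo tsa
Hunk 4: at line 11 remove [ikm,zygo] add [ixinf,htugx,yws] -> 15 lines: dcbl kamap srsw baflg oagfq ozct fdvh qevw ohq fwx ebgrf ixinf htugx yws tsa
Hunk 5: at line 9 remove [fwx,ebgrf] add [rmy,whxu,ujlmg] -> 16 lines: dcbl kamap srsw baflg oagfq ozct fdvh qevw ohq rmy whxu ujlmg ixinf htugx yws tsa
Hunk 6: at line 6 remove [fdvh] add [glh,hqr] -> 17 lines: dcbl kamap srsw baflg oagfq ozct glh hqr qevw ohq rmy whxu ujlmg ixinf htugx yws tsa
Final line count: 17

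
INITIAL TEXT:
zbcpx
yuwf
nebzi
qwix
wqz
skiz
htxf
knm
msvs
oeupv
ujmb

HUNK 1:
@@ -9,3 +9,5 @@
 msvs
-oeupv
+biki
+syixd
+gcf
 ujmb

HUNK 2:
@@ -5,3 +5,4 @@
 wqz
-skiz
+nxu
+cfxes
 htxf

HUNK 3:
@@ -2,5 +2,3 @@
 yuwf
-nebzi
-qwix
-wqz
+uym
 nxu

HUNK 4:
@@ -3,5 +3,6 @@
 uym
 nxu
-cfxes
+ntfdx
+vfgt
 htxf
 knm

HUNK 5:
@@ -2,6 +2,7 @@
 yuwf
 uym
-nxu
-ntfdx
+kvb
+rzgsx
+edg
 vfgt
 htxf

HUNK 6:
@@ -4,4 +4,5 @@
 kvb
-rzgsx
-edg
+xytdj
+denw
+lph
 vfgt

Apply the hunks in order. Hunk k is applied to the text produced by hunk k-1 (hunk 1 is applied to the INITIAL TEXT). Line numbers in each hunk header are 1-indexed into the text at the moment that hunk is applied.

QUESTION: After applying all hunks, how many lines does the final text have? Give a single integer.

Answer: 15

Derivation:
Hunk 1: at line 9 remove [oeupv] add [biki,syixd,gcf] -> 13 lines: zbcpx yuwf nebzi qwix wqz skiz htxf knm msvs biki syixd gcf ujmb
Hunk 2: at line 5 remove [skiz] add [nxu,cfxes] -> 14 lines: zbcpx yuwf nebzi qwix wqz nxu cfxes htxf knm msvs biki syixd gcf ujmb
Hunk 3: at line 2 remove [nebzi,qwix,wqz] add [uym] -> 12 lines: zbcpx yuwf uym nxu cfxes htxf knm msvs biki syixd gcf ujmb
Hunk 4: at line 3 remove [cfxes] add [ntfdx,vfgt] -> 13 lines: zbcpx yuwf uym nxu ntfdx vfgt htxf knm msvs biki syixd gcf ujmb
Hunk 5: at line 2 remove [nxu,ntfdx] add [kvb,rzgsx,edg] -> 14 lines: zbcpx yuwf uym kvb rzgsx edg vfgt htxf knm msvs biki syixd gcf ujmb
Hunk 6: at line 4 remove [rzgsx,edg] add [xytdj,denw,lph] -> 15 lines: zbcpx yuwf uym kvb xytdj denw lph vfgt htxf knm msvs biki syixd gcf ujmb
Final line count: 15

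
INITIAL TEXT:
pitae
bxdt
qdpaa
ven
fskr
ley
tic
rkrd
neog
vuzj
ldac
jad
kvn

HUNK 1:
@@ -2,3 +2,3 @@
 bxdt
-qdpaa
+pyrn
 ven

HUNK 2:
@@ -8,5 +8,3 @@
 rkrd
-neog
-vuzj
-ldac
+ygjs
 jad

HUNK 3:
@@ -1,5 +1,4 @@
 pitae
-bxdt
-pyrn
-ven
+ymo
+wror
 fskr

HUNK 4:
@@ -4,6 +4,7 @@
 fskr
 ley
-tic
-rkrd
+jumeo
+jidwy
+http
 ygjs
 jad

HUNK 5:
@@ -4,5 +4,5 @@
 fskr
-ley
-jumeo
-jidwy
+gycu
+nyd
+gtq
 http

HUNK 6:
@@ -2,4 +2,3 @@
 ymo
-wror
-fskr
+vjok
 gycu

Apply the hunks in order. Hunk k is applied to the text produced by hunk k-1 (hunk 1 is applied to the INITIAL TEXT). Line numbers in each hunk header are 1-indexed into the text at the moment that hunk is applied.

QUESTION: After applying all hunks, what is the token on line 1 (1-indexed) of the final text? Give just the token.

Answer: pitae

Derivation:
Hunk 1: at line 2 remove [qdpaa] add [pyrn] -> 13 lines: pitae bxdt pyrn ven fskr ley tic rkrd neog vuzj ldac jad kvn
Hunk 2: at line 8 remove [neog,vuzj,ldac] add [ygjs] -> 11 lines: pitae bxdt pyrn ven fskr ley tic rkrd ygjs jad kvn
Hunk 3: at line 1 remove [bxdt,pyrn,ven] add [ymo,wror] -> 10 lines: pitae ymo wror fskr ley tic rkrd ygjs jad kvn
Hunk 4: at line 4 remove [tic,rkrd] add [jumeo,jidwy,http] -> 11 lines: pitae ymo wror fskr ley jumeo jidwy http ygjs jad kvn
Hunk 5: at line 4 remove [ley,jumeo,jidwy] add [gycu,nyd,gtq] -> 11 lines: pitae ymo wror fskr gycu nyd gtq http ygjs jad kvn
Hunk 6: at line 2 remove [wror,fskr] add [vjok] -> 10 lines: pitae ymo vjok gycu nyd gtq http ygjs jad kvn
Final line 1: pitae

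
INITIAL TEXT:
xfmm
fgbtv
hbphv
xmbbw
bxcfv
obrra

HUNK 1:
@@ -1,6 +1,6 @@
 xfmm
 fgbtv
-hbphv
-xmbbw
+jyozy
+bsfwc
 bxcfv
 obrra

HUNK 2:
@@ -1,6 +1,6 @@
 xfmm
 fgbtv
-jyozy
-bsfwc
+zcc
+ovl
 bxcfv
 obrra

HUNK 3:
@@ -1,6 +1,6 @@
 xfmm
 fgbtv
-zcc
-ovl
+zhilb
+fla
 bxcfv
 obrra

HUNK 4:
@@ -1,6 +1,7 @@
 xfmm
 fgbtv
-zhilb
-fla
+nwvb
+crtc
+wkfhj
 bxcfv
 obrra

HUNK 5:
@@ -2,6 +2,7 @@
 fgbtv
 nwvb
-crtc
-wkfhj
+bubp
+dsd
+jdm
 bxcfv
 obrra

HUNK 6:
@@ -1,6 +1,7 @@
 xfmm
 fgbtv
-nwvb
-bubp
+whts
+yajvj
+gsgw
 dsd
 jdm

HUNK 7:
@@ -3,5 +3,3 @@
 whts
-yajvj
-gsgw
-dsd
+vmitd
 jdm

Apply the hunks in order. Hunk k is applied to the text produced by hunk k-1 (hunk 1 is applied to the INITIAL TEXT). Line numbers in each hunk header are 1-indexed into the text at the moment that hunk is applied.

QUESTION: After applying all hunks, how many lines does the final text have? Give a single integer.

Hunk 1: at line 1 remove [hbphv,xmbbw] add [jyozy,bsfwc] -> 6 lines: xfmm fgbtv jyozy bsfwc bxcfv obrra
Hunk 2: at line 1 remove [jyozy,bsfwc] add [zcc,ovl] -> 6 lines: xfmm fgbtv zcc ovl bxcfv obrra
Hunk 3: at line 1 remove [zcc,ovl] add [zhilb,fla] -> 6 lines: xfmm fgbtv zhilb fla bxcfv obrra
Hunk 4: at line 1 remove [zhilb,fla] add [nwvb,crtc,wkfhj] -> 7 lines: xfmm fgbtv nwvb crtc wkfhj bxcfv obrra
Hunk 5: at line 2 remove [crtc,wkfhj] add [bubp,dsd,jdm] -> 8 lines: xfmm fgbtv nwvb bubp dsd jdm bxcfv obrra
Hunk 6: at line 1 remove [nwvb,bubp] add [whts,yajvj,gsgw] -> 9 lines: xfmm fgbtv whts yajvj gsgw dsd jdm bxcfv obrra
Hunk 7: at line 3 remove [yajvj,gsgw,dsd] add [vmitd] -> 7 lines: xfmm fgbtv whts vmitd jdm bxcfv obrra
Final line count: 7

Answer: 7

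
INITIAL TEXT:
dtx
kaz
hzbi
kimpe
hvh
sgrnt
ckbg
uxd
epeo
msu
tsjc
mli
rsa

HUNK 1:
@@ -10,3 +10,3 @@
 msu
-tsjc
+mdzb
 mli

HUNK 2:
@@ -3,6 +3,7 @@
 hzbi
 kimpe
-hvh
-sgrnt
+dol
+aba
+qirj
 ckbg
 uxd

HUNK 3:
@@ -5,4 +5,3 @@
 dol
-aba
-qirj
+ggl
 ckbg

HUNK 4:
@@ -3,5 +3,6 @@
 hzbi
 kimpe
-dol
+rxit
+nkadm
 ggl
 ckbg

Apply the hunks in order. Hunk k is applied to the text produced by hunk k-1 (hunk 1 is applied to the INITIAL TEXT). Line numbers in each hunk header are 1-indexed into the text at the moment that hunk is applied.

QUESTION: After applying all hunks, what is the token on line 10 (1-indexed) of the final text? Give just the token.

Answer: epeo

Derivation:
Hunk 1: at line 10 remove [tsjc] add [mdzb] -> 13 lines: dtx kaz hzbi kimpe hvh sgrnt ckbg uxd epeo msu mdzb mli rsa
Hunk 2: at line 3 remove [hvh,sgrnt] add [dol,aba,qirj] -> 14 lines: dtx kaz hzbi kimpe dol aba qirj ckbg uxd epeo msu mdzb mli rsa
Hunk 3: at line 5 remove [aba,qirj] add [ggl] -> 13 lines: dtx kaz hzbi kimpe dol ggl ckbg uxd epeo msu mdzb mli rsa
Hunk 4: at line 3 remove [dol] add [rxit,nkadm] -> 14 lines: dtx kaz hzbi kimpe rxit nkadm ggl ckbg uxd epeo msu mdzb mli rsa
Final line 10: epeo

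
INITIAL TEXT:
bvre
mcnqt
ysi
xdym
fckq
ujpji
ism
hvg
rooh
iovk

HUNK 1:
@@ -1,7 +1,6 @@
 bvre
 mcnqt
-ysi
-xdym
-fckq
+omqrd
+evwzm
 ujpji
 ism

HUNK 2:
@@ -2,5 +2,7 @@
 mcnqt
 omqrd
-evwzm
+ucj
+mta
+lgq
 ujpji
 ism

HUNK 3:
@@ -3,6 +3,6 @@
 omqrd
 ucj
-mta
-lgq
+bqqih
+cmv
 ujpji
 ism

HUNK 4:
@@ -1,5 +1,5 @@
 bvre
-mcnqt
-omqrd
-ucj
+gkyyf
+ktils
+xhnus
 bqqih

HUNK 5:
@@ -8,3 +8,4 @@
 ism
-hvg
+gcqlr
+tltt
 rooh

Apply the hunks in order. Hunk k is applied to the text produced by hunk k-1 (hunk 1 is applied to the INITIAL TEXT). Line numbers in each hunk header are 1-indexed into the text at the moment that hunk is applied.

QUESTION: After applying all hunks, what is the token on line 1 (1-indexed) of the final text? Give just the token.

Hunk 1: at line 1 remove [ysi,xdym,fckq] add [omqrd,evwzm] -> 9 lines: bvre mcnqt omqrd evwzm ujpji ism hvg rooh iovk
Hunk 2: at line 2 remove [evwzm] add [ucj,mta,lgq] -> 11 lines: bvre mcnqt omqrd ucj mta lgq ujpji ism hvg rooh iovk
Hunk 3: at line 3 remove [mta,lgq] add [bqqih,cmv] -> 11 lines: bvre mcnqt omqrd ucj bqqih cmv ujpji ism hvg rooh iovk
Hunk 4: at line 1 remove [mcnqt,omqrd,ucj] add [gkyyf,ktils,xhnus] -> 11 lines: bvre gkyyf ktils xhnus bqqih cmv ujpji ism hvg rooh iovk
Hunk 5: at line 8 remove [hvg] add [gcqlr,tltt] -> 12 lines: bvre gkyyf ktils xhnus bqqih cmv ujpji ism gcqlr tltt rooh iovk
Final line 1: bvre

Answer: bvre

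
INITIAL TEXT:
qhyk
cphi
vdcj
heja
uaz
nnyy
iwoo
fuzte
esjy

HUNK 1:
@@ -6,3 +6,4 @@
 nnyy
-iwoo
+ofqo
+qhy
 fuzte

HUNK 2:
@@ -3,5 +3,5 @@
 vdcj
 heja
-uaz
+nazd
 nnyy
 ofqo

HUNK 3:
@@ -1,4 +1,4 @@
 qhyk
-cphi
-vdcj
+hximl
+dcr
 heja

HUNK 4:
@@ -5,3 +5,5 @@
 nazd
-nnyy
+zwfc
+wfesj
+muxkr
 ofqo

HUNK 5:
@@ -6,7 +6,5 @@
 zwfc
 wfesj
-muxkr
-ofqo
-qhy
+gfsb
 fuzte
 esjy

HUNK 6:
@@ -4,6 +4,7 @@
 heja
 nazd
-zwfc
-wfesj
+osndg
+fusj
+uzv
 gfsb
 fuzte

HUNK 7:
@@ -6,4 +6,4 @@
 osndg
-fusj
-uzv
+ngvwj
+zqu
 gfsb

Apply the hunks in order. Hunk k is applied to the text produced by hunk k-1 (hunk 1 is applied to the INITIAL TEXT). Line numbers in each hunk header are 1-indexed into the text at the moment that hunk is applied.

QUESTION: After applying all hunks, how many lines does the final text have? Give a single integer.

Answer: 11

Derivation:
Hunk 1: at line 6 remove [iwoo] add [ofqo,qhy] -> 10 lines: qhyk cphi vdcj heja uaz nnyy ofqo qhy fuzte esjy
Hunk 2: at line 3 remove [uaz] add [nazd] -> 10 lines: qhyk cphi vdcj heja nazd nnyy ofqo qhy fuzte esjy
Hunk 3: at line 1 remove [cphi,vdcj] add [hximl,dcr] -> 10 lines: qhyk hximl dcr heja nazd nnyy ofqo qhy fuzte esjy
Hunk 4: at line 5 remove [nnyy] add [zwfc,wfesj,muxkr] -> 12 lines: qhyk hximl dcr heja nazd zwfc wfesj muxkr ofqo qhy fuzte esjy
Hunk 5: at line 6 remove [muxkr,ofqo,qhy] add [gfsb] -> 10 lines: qhyk hximl dcr heja nazd zwfc wfesj gfsb fuzte esjy
Hunk 6: at line 4 remove [zwfc,wfesj] add [osndg,fusj,uzv] -> 11 lines: qhyk hximl dcr heja nazd osndg fusj uzv gfsb fuzte esjy
Hunk 7: at line 6 remove [fusj,uzv] add [ngvwj,zqu] -> 11 lines: qhyk hximl dcr heja nazd osndg ngvwj zqu gfsb fuzte esjy
Final line count: 11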